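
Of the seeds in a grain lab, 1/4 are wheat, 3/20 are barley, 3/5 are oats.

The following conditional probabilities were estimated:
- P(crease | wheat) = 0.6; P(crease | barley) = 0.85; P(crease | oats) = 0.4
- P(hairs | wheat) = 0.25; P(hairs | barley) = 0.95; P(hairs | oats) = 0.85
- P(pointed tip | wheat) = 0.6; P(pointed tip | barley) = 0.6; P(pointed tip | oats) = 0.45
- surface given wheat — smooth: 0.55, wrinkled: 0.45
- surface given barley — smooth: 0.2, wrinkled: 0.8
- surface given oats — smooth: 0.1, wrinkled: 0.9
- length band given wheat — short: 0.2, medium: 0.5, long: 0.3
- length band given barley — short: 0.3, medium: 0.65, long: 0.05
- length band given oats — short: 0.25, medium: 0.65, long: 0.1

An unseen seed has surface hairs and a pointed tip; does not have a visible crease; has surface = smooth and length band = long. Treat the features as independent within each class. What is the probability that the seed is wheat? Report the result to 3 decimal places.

0.622

wheat: 0.25 × (1−0.6) × 0.25 × 0.6 × 0.55 × 0.3 = 0.002475
barley: 0.15 × (1−0.85) × 0.95 × 0.6 × 0.2 × 0.05 = 0.00012825
oats: 0.6 × (1−0.4) × 0.85 × 0.45 × 0.1 × 0.1 = 0.001377
P(wheat | x) = 0.002475 / 0.00398025 ≈ 0.622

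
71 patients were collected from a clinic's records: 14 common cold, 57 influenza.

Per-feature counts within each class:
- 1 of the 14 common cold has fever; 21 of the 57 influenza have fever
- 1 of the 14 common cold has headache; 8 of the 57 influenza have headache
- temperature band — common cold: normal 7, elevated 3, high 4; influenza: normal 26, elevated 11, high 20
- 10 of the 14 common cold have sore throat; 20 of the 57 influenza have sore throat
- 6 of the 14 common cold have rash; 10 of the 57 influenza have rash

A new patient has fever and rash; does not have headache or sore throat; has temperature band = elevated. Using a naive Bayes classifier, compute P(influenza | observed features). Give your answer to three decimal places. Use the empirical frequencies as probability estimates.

common cold: (14/71) × (1/14) × (13/14) × (3/14) × (4/14) × (6/14) ≈ 0.000343167
influenza: (57/71) × (21/57) × (49/57) × (11/57) × (37/57) × (10/57) ≈ 0.00558794
P(influenza | x) = 0.00558794 / 0.005931107 ≈ 0.942

0.942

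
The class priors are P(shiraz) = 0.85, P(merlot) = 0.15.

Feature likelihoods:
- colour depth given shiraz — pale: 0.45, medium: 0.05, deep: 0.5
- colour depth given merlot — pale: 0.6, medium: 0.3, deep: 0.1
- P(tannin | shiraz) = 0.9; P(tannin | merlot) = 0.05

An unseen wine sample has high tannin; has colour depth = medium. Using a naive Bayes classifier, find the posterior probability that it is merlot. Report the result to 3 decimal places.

0.056

shiraz: 0.85 × 0.05 × 0.9 = 0.03825
merlot: 0.15 × 0.3 × 0.05 = 0.00225
P(merlot | x) = 0.00225 / 0.0405 ≈ 0.056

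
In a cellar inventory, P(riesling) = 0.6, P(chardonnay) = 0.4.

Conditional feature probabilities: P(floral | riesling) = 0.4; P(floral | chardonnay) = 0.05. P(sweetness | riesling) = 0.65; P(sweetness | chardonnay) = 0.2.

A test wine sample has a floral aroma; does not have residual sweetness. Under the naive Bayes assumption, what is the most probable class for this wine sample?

riesling

riesling: 0.6 × 0.4 × (1−0.65) = 0.084
chardonnay: 0.4 × 0.05 × (1−0.2) = 0.016
Highest score → riesling.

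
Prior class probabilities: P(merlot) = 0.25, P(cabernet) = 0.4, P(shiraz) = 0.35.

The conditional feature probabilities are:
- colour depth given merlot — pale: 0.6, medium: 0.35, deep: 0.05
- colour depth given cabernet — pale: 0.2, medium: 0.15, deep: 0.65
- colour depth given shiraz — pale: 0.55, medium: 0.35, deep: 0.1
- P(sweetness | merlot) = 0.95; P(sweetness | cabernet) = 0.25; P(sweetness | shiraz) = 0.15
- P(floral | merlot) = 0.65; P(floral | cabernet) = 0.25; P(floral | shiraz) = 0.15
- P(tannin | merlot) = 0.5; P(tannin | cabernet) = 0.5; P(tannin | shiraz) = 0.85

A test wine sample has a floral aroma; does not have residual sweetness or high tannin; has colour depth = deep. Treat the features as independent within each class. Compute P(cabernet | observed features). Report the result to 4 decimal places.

merlot: 0.25 × 0.05 × (1−0.95) × 0.65 × (1−0.5) = 0.000203125
cabernet: 0.4 × 0.65 × (1−0.25) × 0.25 × (1−0.5) = 0.024375
shiraz: 0.35 × 0.1 × (1−0.15) × 0.15 × (1−0.85) = 0.000669375
P(cabernet | x) = 0.024375 / 0.0252475 ≈ 0.9654

0.9654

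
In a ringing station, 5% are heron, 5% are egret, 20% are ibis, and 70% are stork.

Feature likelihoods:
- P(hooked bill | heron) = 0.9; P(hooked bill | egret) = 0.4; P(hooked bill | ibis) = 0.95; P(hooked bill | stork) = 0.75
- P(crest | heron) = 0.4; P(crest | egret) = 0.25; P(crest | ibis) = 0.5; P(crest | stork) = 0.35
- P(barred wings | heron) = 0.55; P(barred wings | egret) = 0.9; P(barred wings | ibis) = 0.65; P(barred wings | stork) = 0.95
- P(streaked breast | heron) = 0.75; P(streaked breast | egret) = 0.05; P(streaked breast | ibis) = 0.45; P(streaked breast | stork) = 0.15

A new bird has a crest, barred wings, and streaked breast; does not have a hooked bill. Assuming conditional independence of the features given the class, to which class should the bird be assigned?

stork

heron: 0.05 × (1−0.9) × 0.4 × 0.55 × 0.75 = 0.000825
egret: 0.05 × (1−0.4) × 0.25 × 0.9 × 0.05 = 0.0003375
ibis: 0.2 × (1−0.95) × 0.5 × 0.65 × 0.45 = 0.0014625
stork: 0.7 × (1−0.75) × 0.35 × 0.95 × 0.15 = 0.008728125
Highest score → stork.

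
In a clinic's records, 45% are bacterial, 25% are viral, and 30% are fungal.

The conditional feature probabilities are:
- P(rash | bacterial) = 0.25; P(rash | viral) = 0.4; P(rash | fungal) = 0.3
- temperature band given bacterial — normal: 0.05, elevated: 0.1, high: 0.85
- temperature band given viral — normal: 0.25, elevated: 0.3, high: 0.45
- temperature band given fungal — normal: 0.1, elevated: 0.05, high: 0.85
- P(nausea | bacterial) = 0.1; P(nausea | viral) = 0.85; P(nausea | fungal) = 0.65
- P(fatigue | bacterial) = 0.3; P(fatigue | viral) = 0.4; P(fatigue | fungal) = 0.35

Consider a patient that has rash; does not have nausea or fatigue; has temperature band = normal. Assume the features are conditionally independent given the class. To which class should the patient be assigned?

bacterial: 0.45 × 0.25 × 0.05 × (1−0.1) × (1−0.3) = 0.00354375
viral: 0.25 × 0.4 × 0.25 × (1−0.85) × (1−0.4) = 0.00225
fungal: 0.3 × 0.3 × 0.1 × (1−0.65) × (1−0.35) = 0.0020475
Highest score → bacterial.

bacterial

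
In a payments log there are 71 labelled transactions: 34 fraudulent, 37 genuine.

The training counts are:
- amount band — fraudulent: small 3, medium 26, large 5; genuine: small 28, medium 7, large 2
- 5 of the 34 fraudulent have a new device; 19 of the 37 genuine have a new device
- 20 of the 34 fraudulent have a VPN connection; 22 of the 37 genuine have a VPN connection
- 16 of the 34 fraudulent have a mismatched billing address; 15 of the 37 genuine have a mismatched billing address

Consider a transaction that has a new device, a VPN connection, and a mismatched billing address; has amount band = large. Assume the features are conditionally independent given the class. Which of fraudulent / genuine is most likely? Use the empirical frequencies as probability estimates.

genuine

fraudulent: (34/71) × (5/34) × (5/34) × (20/34) × (16/34) ≈ 0.00286678
genuine: (37/71) × (2/37) × (19/37) × (22/37) × (15/37) ≈ 0.00348686
Highest score → genuine.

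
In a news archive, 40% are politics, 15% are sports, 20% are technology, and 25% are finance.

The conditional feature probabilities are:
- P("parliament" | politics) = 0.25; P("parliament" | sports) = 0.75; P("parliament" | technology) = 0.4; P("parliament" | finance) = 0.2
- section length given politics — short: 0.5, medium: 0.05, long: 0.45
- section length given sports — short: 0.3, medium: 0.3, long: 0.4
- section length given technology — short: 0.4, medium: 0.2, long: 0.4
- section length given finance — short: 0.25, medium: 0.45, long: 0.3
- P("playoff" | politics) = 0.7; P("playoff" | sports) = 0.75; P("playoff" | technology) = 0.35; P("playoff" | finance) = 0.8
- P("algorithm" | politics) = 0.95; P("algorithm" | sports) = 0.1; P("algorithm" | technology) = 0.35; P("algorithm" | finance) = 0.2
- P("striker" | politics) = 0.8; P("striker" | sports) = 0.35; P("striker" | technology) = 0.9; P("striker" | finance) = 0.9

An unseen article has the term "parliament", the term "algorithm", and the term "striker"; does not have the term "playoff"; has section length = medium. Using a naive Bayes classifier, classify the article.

politics: 0.4 × 0.25 × 0.05 × (1−0.7) × 0.95 × 0.8 = 0.00114
sports: 0.15 × 0.75 × 0.3 × (1−0.75) × 0.1 × 0.35 = 0.0002953125
technology: 0.2 × 0.4 × 0.2 × (1−0.35) × 0.35 × 0.9 = 0.003276
finance: 0.25 × 0.2 × 0.45 × (1−0.8) × 0.2 × 0.9 = 0.00081
Highest score → technology.

technology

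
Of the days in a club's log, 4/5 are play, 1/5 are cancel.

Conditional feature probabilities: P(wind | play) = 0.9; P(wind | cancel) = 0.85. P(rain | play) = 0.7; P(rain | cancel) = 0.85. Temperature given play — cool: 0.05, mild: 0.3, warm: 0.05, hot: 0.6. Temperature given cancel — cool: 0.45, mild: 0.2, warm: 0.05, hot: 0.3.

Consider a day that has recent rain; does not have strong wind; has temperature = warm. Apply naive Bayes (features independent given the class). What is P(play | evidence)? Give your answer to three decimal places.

0.687

play: 0.8 × (1−0.9) × 0.7 × 0.05 = 0.0028
cancel: 0.2 × (1−0.85) × 0.85 × 0.05 = 0.001275
P(play | x) = 0.0028 / 0.004075 ≈ 0.687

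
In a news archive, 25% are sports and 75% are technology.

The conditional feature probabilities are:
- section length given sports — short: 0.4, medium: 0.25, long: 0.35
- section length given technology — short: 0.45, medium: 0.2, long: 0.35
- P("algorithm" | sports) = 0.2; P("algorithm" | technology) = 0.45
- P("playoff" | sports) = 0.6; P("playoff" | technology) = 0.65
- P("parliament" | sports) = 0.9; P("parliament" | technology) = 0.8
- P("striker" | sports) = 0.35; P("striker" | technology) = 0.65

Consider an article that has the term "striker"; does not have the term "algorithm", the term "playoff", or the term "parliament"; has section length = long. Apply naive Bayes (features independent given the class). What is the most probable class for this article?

sports: 0.25 × 0.35 × (1−0.2) × (1−0.6) × (1−0.9) × 0.35 = 0.00098
technology: 0.75 × 0.35 × (1−0.45) × (1−0.65) × (1−0.8) × 0.65 = 0.0065690625
Highest score → technology.

technology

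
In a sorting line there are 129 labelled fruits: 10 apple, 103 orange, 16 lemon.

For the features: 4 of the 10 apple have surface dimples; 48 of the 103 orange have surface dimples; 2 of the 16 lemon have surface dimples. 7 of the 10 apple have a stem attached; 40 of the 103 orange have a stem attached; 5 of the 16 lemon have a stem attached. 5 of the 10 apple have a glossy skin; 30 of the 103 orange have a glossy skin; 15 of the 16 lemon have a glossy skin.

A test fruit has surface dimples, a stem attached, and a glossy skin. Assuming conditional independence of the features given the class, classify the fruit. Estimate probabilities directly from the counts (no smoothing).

orange

apple: (10/129) × (4/10) × (7/10) × (5/10) ≈ 0.0108527
orange: (103/129) × (48/103) × (40/103) × (30/103) ≈ 0.042088
lemon: (16/129) × (2/16) × (5/16) × (15/16) ≈ 0.00454215
Highest score → orange.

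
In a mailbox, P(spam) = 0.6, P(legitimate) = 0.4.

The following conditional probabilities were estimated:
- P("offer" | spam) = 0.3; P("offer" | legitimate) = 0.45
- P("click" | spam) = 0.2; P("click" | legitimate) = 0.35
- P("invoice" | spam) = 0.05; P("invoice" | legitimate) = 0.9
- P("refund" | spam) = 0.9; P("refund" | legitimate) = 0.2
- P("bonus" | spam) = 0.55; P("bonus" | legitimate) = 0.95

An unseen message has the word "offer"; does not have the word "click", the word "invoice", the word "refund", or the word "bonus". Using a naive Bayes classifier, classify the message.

spam: 0.6 × 0.3 × (1−0.2) × (1−0.05) × (1−0.9) × (1−0.55) = 0.006156
legitimate: 0.4 × 0.45 × (1−0.35) × (1−0.9) × (1−0.2) × (1−0.95) = 0.000468
Highest score → spam.

spam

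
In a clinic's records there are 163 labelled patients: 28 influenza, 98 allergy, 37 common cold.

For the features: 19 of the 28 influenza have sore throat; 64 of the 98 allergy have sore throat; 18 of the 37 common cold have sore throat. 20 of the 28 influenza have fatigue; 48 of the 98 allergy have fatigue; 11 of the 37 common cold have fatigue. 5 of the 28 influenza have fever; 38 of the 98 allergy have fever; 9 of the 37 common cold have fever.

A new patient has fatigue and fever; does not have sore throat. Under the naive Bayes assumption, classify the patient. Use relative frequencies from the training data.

allergy

influenza: (28/163) × (9/28) × (20/28) × (5/28) ≈ 0.00704269
allergy: (98/163) × (34/98) × (48/98) × (38/98) ≈ 0.0396154
common cold: (37/163) × (19/37) × (11/37) × (9/37) ≈ 0.00842942
Highest score → allergy.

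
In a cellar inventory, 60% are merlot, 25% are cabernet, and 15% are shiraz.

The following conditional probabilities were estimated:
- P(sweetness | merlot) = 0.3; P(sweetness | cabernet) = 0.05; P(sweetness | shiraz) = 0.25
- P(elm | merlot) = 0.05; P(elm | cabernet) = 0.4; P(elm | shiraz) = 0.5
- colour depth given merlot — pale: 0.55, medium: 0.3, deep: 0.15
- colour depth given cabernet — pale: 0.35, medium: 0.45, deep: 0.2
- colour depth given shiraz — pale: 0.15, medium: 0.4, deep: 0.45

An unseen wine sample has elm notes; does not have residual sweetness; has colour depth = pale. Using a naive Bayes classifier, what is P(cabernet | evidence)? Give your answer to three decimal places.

0.625

merlot: 0.6 × (1−0.3) × 0.05 × 0.55 = 0.01155
cabernet: 0.25 × (1−0.05) × 0.4 × 0.35 = 0.03325
shiraz: 0.15 × (1−0.25) × 0.5 × 0.15 = 0.0084375
P(cabernet | x) = 0.03325 / 0.0532375 ≈ 0.625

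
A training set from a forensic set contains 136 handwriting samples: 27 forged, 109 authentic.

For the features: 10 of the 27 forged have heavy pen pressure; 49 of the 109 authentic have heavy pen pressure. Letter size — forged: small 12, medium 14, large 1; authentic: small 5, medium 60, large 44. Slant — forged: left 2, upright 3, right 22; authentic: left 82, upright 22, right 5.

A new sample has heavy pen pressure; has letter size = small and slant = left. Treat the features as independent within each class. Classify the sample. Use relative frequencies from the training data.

forged: (27/136) × (10/27) × (12/27) × (2/27) ≈ 0.00242072
authentic: (109/136) × (49/109) × (5/109) × (82/109) ≈ 0.0124333
Highest score → authentic.

authentic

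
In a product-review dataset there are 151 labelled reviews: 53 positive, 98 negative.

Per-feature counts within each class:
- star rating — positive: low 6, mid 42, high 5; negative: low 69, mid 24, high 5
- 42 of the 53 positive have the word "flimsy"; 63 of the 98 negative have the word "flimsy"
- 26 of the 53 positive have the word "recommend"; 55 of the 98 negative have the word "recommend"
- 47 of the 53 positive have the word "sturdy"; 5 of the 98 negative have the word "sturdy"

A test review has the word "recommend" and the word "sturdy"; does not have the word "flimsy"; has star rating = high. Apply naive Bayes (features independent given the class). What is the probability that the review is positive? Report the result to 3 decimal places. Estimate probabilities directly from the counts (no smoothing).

positive: (53/151) × (5/53) × (11/53) × (26/53) × (47/53) ≈ 0.00298971
negative: (98/151) × (5/98) × (35/98) × (55/98) × (5/98) ≈ 0.000338622
P(positive | x) = 0.00298971 / 0.003328332 ≈ 0.898

0.898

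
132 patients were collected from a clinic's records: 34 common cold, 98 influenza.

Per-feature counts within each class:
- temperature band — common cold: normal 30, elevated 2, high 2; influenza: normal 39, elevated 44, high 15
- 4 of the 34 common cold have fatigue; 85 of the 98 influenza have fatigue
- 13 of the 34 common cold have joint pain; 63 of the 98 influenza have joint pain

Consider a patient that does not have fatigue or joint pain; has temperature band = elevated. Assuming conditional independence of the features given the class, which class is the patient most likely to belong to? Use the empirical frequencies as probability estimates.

influenza

common cold: (34/132) × (2/34) × (30/34) × (21/34) ≈ 0.00825731
influenza: (98/132) × (44/98) × (13/98) × (35/98) ≈ 0.015792
Highest score → influenza.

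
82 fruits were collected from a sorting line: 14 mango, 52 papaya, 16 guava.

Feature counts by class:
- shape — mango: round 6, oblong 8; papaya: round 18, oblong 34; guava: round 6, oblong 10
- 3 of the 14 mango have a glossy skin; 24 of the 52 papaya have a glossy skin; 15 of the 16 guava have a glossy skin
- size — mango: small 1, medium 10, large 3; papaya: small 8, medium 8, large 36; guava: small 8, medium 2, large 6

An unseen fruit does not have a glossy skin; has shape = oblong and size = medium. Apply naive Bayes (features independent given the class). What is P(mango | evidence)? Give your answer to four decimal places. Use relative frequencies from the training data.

0.6080

mango: (14/82) × (8/14) × (11/14) × (10/14) ≈ 0.0547536
papaya: (52/82) × (34/52) × (28/52) × (8/52) ≈ 0.0343484
guava: (16/82) × (10/16) × (1/16) × (2/16) ≈ 0.000952744
P(mango | x) = 0.0547536 / 0.090054744 ≈ 0.6080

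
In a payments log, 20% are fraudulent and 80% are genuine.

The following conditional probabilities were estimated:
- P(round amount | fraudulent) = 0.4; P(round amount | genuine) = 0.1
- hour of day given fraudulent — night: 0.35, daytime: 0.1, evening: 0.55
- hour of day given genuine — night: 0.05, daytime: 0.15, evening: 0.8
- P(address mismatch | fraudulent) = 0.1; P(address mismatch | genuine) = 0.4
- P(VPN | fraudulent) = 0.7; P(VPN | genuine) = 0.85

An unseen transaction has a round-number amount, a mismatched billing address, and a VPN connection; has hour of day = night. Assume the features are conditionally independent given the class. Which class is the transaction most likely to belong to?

fraudulent

fraudulent: 0.2 × 0.4 × 0.35 × 0.1 × 0.7 = 0.00196
genuine: 0.8 × 0.1 × 0.05 × 0.4 × 0.85 = 0.00136
Highest score → fraudulent.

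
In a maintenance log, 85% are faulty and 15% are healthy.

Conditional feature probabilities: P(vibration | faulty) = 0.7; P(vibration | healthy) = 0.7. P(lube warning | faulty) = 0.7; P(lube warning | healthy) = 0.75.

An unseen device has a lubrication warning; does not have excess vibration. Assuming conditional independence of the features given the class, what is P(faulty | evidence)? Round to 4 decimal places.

0.8410

faulty: 0.85 × (1−0.7) × 0.7 = 0.1785
healthy: 0.15 × (1−0.7) × 0.75 = 0.03375
P(faulty | x) = 0.1785 / 0.21225 ≈ 0.8410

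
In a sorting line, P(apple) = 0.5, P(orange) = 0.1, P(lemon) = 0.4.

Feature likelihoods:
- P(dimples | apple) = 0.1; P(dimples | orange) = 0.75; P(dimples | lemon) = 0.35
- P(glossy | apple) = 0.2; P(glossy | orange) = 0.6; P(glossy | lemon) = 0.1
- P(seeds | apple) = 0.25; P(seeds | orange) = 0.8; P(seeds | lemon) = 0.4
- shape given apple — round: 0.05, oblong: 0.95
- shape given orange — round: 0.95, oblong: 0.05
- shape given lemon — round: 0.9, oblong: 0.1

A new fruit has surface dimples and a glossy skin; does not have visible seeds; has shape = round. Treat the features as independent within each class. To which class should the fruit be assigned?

apple: 0.5 × 0.1 × 0.2 × (1−0.25) × 0.05 = 0.000375
orange: 0.1 × 0.75 × 0.6 × (1−0.8) × 0.95 = 0.00855
lemon: 0.4 × 0.35 × 0.1 × (1−0.4) × 0.9 = 0.00756
Highest score → orange.

orange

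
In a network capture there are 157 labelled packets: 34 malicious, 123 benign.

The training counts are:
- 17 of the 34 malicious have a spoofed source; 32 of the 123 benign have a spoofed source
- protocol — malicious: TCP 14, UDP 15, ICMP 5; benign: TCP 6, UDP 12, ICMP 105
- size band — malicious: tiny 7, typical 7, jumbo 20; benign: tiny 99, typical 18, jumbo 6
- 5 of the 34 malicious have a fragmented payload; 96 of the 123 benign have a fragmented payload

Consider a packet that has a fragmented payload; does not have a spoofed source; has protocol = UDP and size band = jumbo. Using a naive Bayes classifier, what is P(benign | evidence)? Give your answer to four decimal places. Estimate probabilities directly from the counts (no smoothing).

malicious: (34/157) × (17/34) × (15/34) × (20/34) × (5/34) ≈ 0.00413241
benign: (123/157) × (91/123) × (12/123) × (6/123) × (96/123) ≈ 0.00215293
P(benign | x) = 0.00215293 / 0.00628534 ≈ 0.3425

0.3425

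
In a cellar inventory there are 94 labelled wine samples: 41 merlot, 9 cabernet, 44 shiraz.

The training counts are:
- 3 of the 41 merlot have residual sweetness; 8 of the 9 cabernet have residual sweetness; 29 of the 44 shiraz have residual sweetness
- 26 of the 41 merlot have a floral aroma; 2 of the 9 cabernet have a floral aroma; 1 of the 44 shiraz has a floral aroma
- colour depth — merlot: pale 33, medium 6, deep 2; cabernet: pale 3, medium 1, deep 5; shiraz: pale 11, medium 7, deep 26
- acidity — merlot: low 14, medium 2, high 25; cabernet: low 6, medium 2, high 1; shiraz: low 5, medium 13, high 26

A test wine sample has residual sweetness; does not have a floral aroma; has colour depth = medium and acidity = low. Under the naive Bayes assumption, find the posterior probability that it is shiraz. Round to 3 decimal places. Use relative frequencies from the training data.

merlot: (41/94) × (3/41) × (15/41) × (6/41) × (14/41) ≈ 0.000583462
cabernet: (9/94) × (8/9) × (7/9) × (1/9) × (6/9) ≈ 0.00490325
shiraz: (44/94) × (29/44) × (43/44) × (7/44) × (5/44) ≈ 0.00545065
P(shiraz | x) = 0.00545065 / 0.010937362 ≈ 0.498

0.498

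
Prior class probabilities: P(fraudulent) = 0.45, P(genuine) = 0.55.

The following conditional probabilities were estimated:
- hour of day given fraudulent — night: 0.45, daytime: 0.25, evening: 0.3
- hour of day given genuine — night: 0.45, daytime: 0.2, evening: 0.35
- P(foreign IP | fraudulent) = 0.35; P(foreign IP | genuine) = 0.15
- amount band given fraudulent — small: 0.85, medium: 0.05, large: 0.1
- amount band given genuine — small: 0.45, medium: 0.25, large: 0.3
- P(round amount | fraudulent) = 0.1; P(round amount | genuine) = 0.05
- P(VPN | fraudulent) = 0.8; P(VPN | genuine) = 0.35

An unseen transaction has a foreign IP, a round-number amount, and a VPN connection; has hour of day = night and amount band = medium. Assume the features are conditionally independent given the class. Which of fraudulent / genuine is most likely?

fraudulent: 0.45 × 0.45 × 0.35 × 0.05 × 0.1 × 0.8 = 0.0002835
genuine: 0.55 × 0.45 × 0.15 × 0.25 × 0.05 × 0.35 = 0.000162421875
Highest score → fraudulent.

fraudulent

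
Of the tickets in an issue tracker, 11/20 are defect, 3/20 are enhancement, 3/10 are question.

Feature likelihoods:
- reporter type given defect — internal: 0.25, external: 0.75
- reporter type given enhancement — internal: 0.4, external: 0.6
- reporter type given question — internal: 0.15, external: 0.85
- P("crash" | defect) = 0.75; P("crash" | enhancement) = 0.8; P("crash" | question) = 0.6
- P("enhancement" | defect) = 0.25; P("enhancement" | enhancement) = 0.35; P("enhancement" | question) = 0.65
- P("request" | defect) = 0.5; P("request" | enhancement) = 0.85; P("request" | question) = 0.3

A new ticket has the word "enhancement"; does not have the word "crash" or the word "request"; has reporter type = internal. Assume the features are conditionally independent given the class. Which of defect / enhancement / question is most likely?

question

defect: 0.55 × 0.25 × (1−0.75) × 0.25 × (1−0.5) = 0.004296875
enhancement: 0.15 × 0.4 × (1−0.8) × 0.35 × (1−0.85) = 0.00063
question: 0.3 × 0.15 × (1−0.6) × 0.65 × (1−0.3) = 0.00819
Highest score → question.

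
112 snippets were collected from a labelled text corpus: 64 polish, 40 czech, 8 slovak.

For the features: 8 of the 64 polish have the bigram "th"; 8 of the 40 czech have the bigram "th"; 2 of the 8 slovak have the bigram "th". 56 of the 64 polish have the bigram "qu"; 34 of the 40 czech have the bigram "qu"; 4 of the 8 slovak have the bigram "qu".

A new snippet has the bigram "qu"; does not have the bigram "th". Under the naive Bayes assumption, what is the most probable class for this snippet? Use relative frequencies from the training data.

polish: (64/112) × (56/64) × (56/64) = 0.4375
czech: (40/112) × (32/40) × (34/40) ≈ 0.242857
slovak: (8/112) × (6/8) × (4/8) ≈ 0.0267857
Highest score → polish.

polish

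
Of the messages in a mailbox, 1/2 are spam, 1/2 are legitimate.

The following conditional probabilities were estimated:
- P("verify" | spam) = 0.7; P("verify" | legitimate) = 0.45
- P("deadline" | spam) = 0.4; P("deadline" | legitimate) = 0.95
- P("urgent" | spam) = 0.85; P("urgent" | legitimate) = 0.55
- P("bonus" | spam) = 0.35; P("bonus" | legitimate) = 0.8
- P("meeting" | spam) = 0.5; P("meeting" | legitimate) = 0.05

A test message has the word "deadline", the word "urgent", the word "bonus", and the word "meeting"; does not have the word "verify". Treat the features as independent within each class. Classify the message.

spam: 0.5 × (1−0.7) × 0.4 × 0.85 × 0.35 × 0.5 = 0.008925
legitimate: 0.5 × (1−0.45) × 0.95 × 0.55 × 0.8 × 0.05 = 0.0057475
Highest score → spam.

spam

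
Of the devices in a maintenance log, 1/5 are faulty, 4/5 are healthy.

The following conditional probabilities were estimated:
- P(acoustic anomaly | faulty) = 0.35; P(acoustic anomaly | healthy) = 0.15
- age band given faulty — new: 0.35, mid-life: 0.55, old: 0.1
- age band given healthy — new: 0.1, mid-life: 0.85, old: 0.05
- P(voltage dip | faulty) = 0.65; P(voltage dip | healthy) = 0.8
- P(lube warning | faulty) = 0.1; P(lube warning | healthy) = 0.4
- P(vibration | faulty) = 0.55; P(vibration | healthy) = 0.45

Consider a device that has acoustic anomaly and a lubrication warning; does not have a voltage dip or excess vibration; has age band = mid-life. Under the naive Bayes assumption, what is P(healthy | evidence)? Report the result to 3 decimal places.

faulty: 0.2 × 0.35 × 0.55 × (1−0.65) × 0.1 × (1−0.55) = 0.000606375
healthy: 0.8 × 0.15 × 0.85 × (1−0.8) × 0.4 × (1−0.45) = 0.004488
P(healthy | x) = 0.004488 / 0.005094375 ≈ 0.881

0.881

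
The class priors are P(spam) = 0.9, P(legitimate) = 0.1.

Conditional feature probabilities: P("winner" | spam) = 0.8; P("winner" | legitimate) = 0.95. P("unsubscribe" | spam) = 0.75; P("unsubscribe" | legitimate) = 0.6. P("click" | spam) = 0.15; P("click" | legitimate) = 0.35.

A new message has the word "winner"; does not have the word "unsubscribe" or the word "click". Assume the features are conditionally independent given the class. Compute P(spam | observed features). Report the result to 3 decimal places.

spam: 0.9 × 0.8 × (1−0.75) × (1−0.15) = 0.153
legitimate: 0.1 × 0.95 × (1−0.6) × (1−0.35) = 0.0247
P(spam | x) = 0.153 / 0.1777 ≈ 0.861

0.861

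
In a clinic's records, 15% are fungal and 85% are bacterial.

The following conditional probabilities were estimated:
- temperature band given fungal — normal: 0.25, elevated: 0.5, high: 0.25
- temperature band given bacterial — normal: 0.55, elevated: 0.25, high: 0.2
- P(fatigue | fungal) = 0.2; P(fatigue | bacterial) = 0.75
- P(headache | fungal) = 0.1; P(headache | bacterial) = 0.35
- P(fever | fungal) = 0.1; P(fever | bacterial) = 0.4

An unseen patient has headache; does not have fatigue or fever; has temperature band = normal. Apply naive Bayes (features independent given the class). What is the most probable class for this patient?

bacterial

fungal: 0.15 × 0.25 × (1−0.2) × 0.1 × (1−0.1) = 0.0027
bacterial: 0.85 × 0.55 × (1−0.75) × 0.35 × (1−0.4) = 0.02454375
Highest score → bacterial.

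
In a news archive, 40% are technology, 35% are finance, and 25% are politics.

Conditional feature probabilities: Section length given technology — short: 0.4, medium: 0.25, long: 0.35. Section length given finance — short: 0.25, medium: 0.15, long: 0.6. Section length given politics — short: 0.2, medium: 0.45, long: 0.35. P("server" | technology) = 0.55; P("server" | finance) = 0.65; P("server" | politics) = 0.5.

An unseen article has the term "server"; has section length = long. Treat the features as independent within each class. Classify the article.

technology: 0.4 × 0.35 × 0.55 = 0.077
finance: 0.35 × 0.6 × 0.65 = 0.1365
politics: 0.25 × 0.35 × 0.5 = 0.04375
Highest score → finance.

finance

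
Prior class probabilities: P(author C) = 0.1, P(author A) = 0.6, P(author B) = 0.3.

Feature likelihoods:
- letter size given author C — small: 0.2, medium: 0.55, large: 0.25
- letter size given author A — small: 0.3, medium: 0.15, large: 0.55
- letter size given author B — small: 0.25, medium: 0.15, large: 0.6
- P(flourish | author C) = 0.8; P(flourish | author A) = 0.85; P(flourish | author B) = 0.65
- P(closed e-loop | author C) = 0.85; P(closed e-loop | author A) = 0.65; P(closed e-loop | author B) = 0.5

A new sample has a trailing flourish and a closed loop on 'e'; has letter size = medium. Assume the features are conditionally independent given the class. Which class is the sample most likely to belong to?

author C: 0.1 × 0.55 × 0.8 × 0.85 = 0.0374
author A: 0.6 × 0.15 × 0.85 × 0.65 = 0.049725
author B: 0.3 × 0.15 × 0.65 × 0.5 = 0.014625
Highest score → author A.

author A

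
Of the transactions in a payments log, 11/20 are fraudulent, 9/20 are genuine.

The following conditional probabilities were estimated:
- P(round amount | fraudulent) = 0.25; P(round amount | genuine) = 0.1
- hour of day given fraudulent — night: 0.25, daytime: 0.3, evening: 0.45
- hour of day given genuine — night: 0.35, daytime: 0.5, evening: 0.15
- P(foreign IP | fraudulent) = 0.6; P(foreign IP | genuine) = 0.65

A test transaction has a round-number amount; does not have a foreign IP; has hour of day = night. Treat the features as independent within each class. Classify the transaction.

fraudulent: 0.55 × 0.25 × 0.25 × (1−0.6) = 0.01375
genuine: 0.45 × 0.1 × 0.35 × (1−0.65) = 0.0055125
Highest score → fraudulent.

fraudulent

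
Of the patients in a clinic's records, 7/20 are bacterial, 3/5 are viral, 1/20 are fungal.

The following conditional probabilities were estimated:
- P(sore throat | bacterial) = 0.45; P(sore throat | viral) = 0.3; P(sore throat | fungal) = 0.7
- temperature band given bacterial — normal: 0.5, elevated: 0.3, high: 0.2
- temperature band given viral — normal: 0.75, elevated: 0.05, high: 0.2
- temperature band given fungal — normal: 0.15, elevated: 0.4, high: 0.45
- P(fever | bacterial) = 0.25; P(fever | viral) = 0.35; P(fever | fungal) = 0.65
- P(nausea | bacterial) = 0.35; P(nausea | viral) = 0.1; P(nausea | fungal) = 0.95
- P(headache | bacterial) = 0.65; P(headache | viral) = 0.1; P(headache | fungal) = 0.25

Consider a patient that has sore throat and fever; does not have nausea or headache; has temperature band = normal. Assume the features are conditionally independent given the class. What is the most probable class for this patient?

viral

bacterial: 0.35 × 0.45 × 0.5 × 0.25 × (1−0.35) × (1−0.65) = 0.00447890625
viral: 0.6 × 0.3 × 0.75 × 0.35 × (1−0.1) × (1−0.1) = 0.0382725
fungal: 0.05 × 0.7 × 0.15 × 0.65 × (1−0.95) × (1−0.25) = 0.00012796875
Highest score → viral.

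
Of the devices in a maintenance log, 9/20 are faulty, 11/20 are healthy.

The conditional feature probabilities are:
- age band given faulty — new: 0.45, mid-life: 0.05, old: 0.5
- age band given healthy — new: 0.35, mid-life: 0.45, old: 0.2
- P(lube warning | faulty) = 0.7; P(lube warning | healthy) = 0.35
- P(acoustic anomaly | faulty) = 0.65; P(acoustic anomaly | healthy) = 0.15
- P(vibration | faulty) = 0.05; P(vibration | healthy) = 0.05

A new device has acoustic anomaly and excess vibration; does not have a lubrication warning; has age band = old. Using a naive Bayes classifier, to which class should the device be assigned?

faulty

faulty: 0.45 × 0.5 × (1−0.7) × 0.65 × 0.05 = 0.00219375
healthy: 0.55 × 0.2 × (1−0.35) × 0.15 × 0.05 = 0.00053625
Highest score → faulty.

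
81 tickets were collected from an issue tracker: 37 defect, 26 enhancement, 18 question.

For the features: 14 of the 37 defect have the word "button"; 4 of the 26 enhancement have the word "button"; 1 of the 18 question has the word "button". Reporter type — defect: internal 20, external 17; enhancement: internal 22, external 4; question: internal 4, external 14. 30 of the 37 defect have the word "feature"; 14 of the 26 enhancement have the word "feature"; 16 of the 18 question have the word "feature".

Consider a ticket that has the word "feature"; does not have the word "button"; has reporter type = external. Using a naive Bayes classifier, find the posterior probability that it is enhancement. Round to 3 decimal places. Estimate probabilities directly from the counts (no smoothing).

0.082

defect: (37/81) × (23/37) × (17/37) × (30/37) ≈ 0.105781
enhancement: (26/81) × (22/26) × (4/26) × (14/26) ≈ 0.0224998
question: (18/81) × (17/18) × (14/18) × (16/18) ≈ 0.1451
P(enhancement | x) = 0.0224998 / 0.2733808 ≈ 0.082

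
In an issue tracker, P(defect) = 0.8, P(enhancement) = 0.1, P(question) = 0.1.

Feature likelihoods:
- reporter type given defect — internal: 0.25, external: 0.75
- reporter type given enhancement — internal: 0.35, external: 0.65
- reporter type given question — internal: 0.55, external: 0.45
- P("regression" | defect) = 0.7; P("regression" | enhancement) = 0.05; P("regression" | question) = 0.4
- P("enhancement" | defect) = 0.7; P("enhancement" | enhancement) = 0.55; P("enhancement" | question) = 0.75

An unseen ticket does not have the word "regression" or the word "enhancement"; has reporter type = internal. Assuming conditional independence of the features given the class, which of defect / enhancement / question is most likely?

defect

defect: 0.8 × 0.25 × (1−0.7) × (1−0.7) = 0.018
enhancement: 0.1 × 0.35 × (1−0.05) × (1−0.55) = 0.0149625
question: 0.1 × 0.55 × (1−0.4) × (1−0.75) = 0.00825
Highest score → defect.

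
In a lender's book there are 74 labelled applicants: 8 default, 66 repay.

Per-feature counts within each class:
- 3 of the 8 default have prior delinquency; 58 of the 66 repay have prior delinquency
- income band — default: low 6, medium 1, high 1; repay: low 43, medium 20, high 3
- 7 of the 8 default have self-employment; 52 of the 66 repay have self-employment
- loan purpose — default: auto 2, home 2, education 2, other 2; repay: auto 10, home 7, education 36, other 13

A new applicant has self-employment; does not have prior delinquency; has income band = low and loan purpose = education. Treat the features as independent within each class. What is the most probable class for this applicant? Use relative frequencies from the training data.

default: (8/74) × (5/8) × (6/8) × (7/8) × (2/8) ≈ 0.0110853
repay: (66/74) × (8/66) × (43/66) × (52/66) × (36/66) ≈ 0.0302692
Highest score → repay.

repay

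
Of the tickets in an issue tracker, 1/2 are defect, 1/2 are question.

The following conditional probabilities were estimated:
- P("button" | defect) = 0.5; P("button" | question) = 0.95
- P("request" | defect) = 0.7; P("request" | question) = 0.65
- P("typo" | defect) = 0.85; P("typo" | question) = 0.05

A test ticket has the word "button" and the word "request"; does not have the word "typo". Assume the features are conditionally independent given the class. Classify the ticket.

question

defect: 0.5 × 0.5 × 0.7 × (1−0.85) = 0.02625
question: 0.5 × 0.95 × 0.65 × (1−0.05) = 0.2933125
Highest score → question.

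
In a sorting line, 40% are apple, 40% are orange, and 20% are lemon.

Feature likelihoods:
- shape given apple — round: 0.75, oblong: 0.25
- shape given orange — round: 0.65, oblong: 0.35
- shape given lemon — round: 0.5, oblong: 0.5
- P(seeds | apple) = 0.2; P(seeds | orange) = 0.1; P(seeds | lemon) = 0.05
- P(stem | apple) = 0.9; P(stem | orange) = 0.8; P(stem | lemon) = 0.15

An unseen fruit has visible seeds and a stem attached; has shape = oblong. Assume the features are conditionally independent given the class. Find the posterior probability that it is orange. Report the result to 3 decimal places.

0.374

apple: 0.4 × 0.25 × 0.2 × 0.9 = 0.018
orange: 0.4 × 0.35 × 0.1 × 0.8 = 0.0112
lemon: 0.2 × 0.5 × 0.05 × 0.15 = 0.00075
P(orange | x) = 0.0112 / 0.02995 ≈ 0.374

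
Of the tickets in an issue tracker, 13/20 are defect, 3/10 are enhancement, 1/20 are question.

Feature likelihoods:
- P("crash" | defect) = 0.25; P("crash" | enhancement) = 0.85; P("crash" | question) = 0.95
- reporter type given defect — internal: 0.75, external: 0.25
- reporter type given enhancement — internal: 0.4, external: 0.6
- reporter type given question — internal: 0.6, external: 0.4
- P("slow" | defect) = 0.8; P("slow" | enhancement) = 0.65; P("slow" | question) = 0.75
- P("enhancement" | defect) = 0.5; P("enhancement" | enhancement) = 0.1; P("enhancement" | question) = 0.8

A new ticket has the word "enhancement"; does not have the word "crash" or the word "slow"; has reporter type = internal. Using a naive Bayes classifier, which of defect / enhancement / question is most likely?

defect: 0.65 × (1−0.25) × 0.75 × (1−0.8) × 0.5 = 0.0365625
enhancement: 0.3 × (1−0.85) × 0.4 × (1−0.65) × 0.1 = 0.00063
question: 0.05 × (1−0.95) × 0.6 × (1−0.75) × 0.8 = 0.0003
Highest score → defect.

defect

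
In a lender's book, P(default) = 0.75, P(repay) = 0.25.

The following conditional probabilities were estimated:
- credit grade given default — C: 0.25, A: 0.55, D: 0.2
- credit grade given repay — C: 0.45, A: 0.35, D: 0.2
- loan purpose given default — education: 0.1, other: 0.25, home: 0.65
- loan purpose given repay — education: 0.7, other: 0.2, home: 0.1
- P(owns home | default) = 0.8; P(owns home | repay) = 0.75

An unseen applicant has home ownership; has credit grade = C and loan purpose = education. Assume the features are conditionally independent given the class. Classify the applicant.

default: 0.75 × 0.25 × 0.1 × 0.8 = 0.015
repay: 0.25 × 0.45 × 0.7 × 0.75 = 0.0590625
Highest score → repay.

repay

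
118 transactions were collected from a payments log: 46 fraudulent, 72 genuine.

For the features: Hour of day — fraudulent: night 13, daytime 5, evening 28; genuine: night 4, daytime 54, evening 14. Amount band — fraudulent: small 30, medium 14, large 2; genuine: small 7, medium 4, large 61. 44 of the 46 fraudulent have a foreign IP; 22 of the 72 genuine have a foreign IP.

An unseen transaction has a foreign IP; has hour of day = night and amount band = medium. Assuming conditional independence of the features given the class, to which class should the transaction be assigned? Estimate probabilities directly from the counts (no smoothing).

fraudulent: (46/118) × (13/46) × (14/46) × (44/46) ≈ 0.032072
genuine: (72/118) × (4/72) × (4/72) × (22/72) ≈ 0.000575434
Highest score → fraudulent.

fraudulent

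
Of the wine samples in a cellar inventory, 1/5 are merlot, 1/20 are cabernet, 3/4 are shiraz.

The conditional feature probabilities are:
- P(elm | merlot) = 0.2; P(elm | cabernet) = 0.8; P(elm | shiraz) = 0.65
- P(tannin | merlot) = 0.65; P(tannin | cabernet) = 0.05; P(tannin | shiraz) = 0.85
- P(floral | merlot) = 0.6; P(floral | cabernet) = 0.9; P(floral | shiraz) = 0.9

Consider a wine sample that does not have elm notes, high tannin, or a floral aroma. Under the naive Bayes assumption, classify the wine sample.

merlot: 0.2 × (1−0.2) × (1−0.65) × (1−0.6) = 0.0224
cabernet: 0.05 × (1−0.8) × (1−0.05) × (1−0.9) = 0.00095
shiraz: 0.75 × (1−0.65) × (1−0.85) × (1−0.9) = 0.0039375
Highest score → merlot.

merlot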